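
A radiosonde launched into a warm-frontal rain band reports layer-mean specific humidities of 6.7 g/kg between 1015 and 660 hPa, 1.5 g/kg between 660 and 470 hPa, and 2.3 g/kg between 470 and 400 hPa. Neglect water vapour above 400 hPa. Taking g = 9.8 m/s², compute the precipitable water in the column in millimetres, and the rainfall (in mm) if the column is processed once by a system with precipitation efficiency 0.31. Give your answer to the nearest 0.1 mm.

PW ≈ 28.8 mm; rainfall ≈ 8.9 mm

Precipitable water is the column-integrated vapour mass per unit area: PW = (1/g) Σ q̄ Δp, with q in kg/kg and Δp in Pa (1 kg/m² of water = 1 mm).
Layer 1015–660 hPa: Δp = 355 hPa = 35500 Pa, q̄ = 0.0067 kg/kg → 0.0067 × 35500 / 9.8 = 24.27 mm
Layer 660–470 hPa: Δp = 190 hPa = 19000 Pa, q̄ = 0.0015 kg/kg → 0.0015 × 19000 / 9.8 = 2.91 mm
Layer 470–400 hPa: Δp = 70 hPa = 7000 Pa, q̄ = 0.0023 kg/kg → 0.0023 × 7000 / 9.8 = 1.64 mm
PW = 24.27 + 2.91 + 1.64 = 28.82 ≈ 28.8 mm.
Rainfall = ε × PW = 0.31 × 28.8 = 8.9 mm.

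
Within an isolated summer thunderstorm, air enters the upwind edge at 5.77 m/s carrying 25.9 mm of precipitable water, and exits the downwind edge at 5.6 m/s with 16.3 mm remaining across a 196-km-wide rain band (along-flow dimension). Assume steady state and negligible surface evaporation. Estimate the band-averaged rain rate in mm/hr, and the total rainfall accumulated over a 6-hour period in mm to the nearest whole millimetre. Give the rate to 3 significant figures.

R ≈ 1.07 mm/hr; total ≈ 6 mm

Column moisture flux per unit crosswind length is F = V × PW.
Inflow: F_in = 5.77 × 25.9 = 149.443 mm·m/s
Outflow: F_out = 5.6 × 16.3 = 91.28 mm·m/s
Steady-state rate R = (F_in − F_out)/L = (149.443 − 91.28) / 196000 m = 2.967e-04 mm/s.
R = 2.967e-04 × 3600 = 1.07 mm/hr.
Over 6 h: total = 1.07 × 6 = 6.42 ≈ 6 mm.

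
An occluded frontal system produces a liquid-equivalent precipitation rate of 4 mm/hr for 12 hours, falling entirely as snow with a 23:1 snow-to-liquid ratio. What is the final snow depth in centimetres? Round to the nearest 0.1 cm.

Liquid-equivalent depth = 4 × 12 = 48 mm.
Snow depth = 48 mm × 23 = 1104 mm = 110.4 cm.

snow depth ≈ 110.4 cm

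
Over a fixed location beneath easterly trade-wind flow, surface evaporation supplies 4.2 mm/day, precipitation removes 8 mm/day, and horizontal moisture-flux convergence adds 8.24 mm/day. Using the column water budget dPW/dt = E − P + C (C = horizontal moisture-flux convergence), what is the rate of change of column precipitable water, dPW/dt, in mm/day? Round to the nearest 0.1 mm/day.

dPW/dt = E − P + C = 4.2 − 8 + (8.24) = 4.4 mm/day.

dPW/dt ≈ 4.4 mm/day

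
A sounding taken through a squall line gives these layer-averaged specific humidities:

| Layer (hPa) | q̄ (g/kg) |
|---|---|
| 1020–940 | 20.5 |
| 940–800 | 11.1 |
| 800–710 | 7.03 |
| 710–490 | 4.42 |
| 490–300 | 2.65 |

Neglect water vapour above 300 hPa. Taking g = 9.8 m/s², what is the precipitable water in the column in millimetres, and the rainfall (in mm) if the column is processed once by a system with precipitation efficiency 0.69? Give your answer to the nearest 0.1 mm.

Precipitable water is the column-integrated vapour mass per unit area: PW = (1/g) Σ q̄ Δp, with q in kg/kg and Δp in Pa (1 kg/m² of water = 1 mm).
Layer 1020–940 hPa: Δp = 80 hPa = 8000 Pa, q̄ = 0.0205 kg/kg → 0.0205 × 8000 / 9.8 = 16.73 mm
Layer 940–800 hPa: Δp = 140 hPa = 14000 Pa, q̄ = 0.0111 kg/kg → 0.0111 × 14000 / 9.8 = 15.86 mm
Layer 800–710 hPa: Δp = 90 hPa = 9000 Pa, q̄ = 0.00703 kg/kg → 0.00703 × 9000 / 9.8 = 6.46 mm
Layer 710–490 hPa: Δp = 220 hPa = 22000 Pa, q̄ = 0.00442 kg/kg → 0.00442 × 22000 / 9.8 = 9.92 mm
Layer 490–300 hPa: Δp = 190 hPa = 19000 Pa, q̄ = 0.00265 kg/kg → 0.00265 × 19000 / 9.8 = 5.14 mm
PW = 16.73 + 15.86 + 6.46 + 9.92 + 5.14 = 54.11 ≈ 54.1 mm.
Rainfall = ε × PW = 0.69 × 54.1 = 37.3 mm.

PW ≈ 54.1 mm; rainfall ≈ 37.3 mm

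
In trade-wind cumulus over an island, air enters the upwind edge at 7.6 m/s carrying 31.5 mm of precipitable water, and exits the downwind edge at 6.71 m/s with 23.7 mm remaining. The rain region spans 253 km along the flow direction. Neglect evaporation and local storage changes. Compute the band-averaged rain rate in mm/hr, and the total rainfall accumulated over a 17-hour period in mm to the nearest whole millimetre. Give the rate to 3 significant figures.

Column moisture flux per unit crosswind length is F = V × PW.
Inflow: F_in = 7.6 × 31.5 = 239.4 mm·m/s
Outflow: F_out = 6.71 × 23.7 = 159.027 mm·m/s
Steady-state rate R = (F_in − F_out)/L = (239.4 − 159.027) / 253000 m = 3.177e-04 mm/s.
R = 3.177e-04 × 3600 = 1.14 mm/hr.
Over 17 h: total = 1.14 × 17 = 19.38 ≈ 19 mm.

R ≈ 1.14 mm/hr; total ≈ 19 mm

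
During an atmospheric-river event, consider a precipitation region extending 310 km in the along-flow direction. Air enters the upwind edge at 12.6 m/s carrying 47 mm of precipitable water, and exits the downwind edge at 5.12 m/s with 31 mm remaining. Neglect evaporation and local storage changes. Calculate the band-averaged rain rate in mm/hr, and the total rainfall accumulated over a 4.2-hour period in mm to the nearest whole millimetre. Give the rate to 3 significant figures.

R ≈ 5.03 mm/hr; total ≈ 21 mm

Column moisture flux per unit crosswind length is F = V × PW.
Inflow: F_in = 12.6 × 47 = 592.2 mm·m/s
Outflow: F_out = 5.12 × 31 = 158.72 mm·m/s
Steady-state rate R = (F_in − F_out)/L = (592.2 − 158.72) / 310000 m = 1.398e-03 mm/s.
R = 1.398e-03 × 3600 = 5.03 mm/hr.
Over 4.2 h: total = 5.03 × 4.2 = 21.126 ≈ 21 mm.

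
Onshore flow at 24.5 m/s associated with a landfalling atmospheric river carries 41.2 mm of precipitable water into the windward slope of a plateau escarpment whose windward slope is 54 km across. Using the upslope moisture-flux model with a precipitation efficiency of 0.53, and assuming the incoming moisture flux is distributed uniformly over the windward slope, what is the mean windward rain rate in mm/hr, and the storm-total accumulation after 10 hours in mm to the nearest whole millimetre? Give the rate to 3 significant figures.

Incoming column moisture flux per unit ridge length: F = V × PW = 24.5 × 41.2 = 1009.4 mm·m/s.
Spread over the 54 km slope with efficiency ε = 0.53: R = ε·F/W = 0.53 × 1009.4 / 54000 m = 9.907e-03 mm/s.
R = 9.907e-03 × 3600 = 35.7 mm/hr.
Over 10 h: total = 35.7 × 10 = 357 mm.

R ≈ 35.7 mm/hr; total ≈ 357 mm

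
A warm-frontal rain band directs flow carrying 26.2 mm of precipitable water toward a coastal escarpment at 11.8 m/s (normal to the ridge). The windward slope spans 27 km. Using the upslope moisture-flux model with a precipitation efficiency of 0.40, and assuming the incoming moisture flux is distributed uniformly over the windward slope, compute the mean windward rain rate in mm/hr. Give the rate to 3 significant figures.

Incoming column moisture flux per unit ridge length: F = V × PW = 11.8 × 26.2 = 309.16 mm·m/s.
Spread over the 27 km slope with efficiency ε = 0.40: R = ε·F/W = 0.40 × 309.16 / 27000 m = 4.580e-03 mm/s.
R = 4.580e-03 × 3600 = 16.5 mm/hr.

R ≈ 16.5 mm/hr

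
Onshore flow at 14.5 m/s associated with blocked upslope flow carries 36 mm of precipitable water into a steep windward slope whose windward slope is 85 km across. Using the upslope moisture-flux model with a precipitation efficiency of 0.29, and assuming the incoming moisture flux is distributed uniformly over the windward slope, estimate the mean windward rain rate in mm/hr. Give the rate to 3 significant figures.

R ≈ 6.41 mm/hr

Incoming column moisture flux per unit ridge length: F = V × PW = 14.5 × 36 = 522 mm·m/s.
Spread over the 85 km slope with efficiency ε = 0.29: R = ε·F/W = 0.29 × 522 / 85000 m = 1.781e-03 mm/s.
R = 1.781e-03 × 3600 = 6.41 mm/hr.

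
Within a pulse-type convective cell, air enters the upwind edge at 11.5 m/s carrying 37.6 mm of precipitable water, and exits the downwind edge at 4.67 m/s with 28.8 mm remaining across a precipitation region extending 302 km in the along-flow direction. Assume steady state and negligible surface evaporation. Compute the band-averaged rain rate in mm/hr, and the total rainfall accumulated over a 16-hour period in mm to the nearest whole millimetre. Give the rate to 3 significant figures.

R ≈ 3.55 mm/hr; total ≈ 57 mm

Column moisture flux per unit crosswind length is F = V × PW.
Inflow: F_in = 11.5 × 37.6 = 432.4 mm·m/s
Outflow: F_out = 4.67 × 28.8 = 134.496 mm·m/s
Steady-state rate R = (F_in − F_out)/L = (432.4 − 134.496) / 302000 m = 9.864e-04 mm/s.
R = 9.864e-04 × 3600 = 3.55 mm/hr.
Over 16 h: total = 3.55 × 16 = 56.8 ≈ 57 mm.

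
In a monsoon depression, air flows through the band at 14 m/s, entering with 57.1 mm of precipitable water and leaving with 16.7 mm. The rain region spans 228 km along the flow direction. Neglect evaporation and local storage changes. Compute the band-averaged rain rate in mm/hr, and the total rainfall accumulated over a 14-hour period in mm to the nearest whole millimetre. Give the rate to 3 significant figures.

Column moisture flux per unit crosswind length is F = V × PW.
Inflow: F_in = 14 × 57.1 = 799.4 mm·m/s
Outflow: F_out = 14 × 16.7 = 233.8 mm·m/s
Steady-state rate R = (F_in − F_out)/L = (799.4 − 233.8) / 228000 m = 2.481e-03 mm/s.
R = 2.481e-03 × 3600 = 8.93 mm/hr.
Over 14 h: total = 8.93 × 14 = 125.02 ≈ 125 mm.

R ≈ 8.93 mm/hr; total ≈ 125 mm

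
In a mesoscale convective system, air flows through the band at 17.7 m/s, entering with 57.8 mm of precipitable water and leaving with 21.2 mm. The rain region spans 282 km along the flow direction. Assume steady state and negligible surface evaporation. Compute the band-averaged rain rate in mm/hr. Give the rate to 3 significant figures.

R ≈ 8.27 mm/hr

Column moisture flux per unit crosswind length is F = V × PW.
Inflow: F_in = 17.7 × 57.8 = 1023.06 mm·m/s
Outflow: F_out = 17.7 × 21.2 = 375.24 mm·m/s
Steady-state rate R = (F_in − F_out)/L = (1023.06 − 375.24) / 282000 m = 2.297e-03 mm/s.
R = 2.297e-03 × 3600 = 8.27 mm/hr.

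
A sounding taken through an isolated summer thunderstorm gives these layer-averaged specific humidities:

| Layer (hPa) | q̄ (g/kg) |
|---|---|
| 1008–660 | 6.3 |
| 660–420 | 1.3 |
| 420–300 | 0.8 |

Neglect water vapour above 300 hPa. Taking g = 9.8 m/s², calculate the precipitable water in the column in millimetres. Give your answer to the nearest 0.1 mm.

PW ≈ 26.5 mm

Precipitable water is the column-integrated vapour mass per unit area: PW = (1/g) Σ q̄ Δp, with q in kg/kg and Δp in Pa (1 kg/m² of water = 1 mm).
Layer 1008–660 hPa: Δp = 348 hPa = 34800 Pa, q̄ = 0.0063 kg/kg → 0.0063 × 34800 / 9.8 = 22.37 mm
Layer 660–420 hPa: Δp = 240 hPa = 24000 Pa, q̄ = 0.0013 kg/kg → 0.0013 × 24000 / 9.8 = 3.18 mm
Layer 420–300 hPa: Δp = 120 hPa = 12000 Pa, q̄ = 0.0008 kg/kg → 0.0008 × 12000 / 9.8 = 0.98 mm
PW = 22.37 + 3.18 + 0.98 = 26.53 ≈ 26.5 mm.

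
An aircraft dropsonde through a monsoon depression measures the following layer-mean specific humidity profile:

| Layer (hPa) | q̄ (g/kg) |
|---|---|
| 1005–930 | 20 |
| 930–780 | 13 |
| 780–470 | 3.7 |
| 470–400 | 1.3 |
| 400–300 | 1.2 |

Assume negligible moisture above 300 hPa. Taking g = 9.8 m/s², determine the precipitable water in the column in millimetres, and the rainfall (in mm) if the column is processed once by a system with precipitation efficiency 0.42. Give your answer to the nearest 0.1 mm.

PW ≈ 49.1 mm; rainfall ≈ 20.6 mm

Precipitable water is the column-integrated vapour mass per unit area: PW = (1/g) Σ q̄ Δp, with q in kg/kg and Δp in Pa (1 kg/m² of water = 1 mm).
Layer 1005–930 hPa: Δp = 75 hPa = 7500 Pa, q̄ = 0.02 kg/kg → 0.02 × 7500 / 9.8 = 15.31 mm
Layer 930–780 hPa: Δp = 150 hPa = 15000 Pa, q̄ = 0.013 kg/kg → 0.013 × 15000 / 9.8 = 19.90 mm
Layer 780–470 hPa: Δp = 310 hPa = 31000 Pa, q̄ = 0.0037 kg/kg → 0.0037 × 31000 / 9.8 = 11.70 mm
Layer 470–400 hPa: Δp = 70 hPa = 7000 Pa, q̄ = 0.0013 kg/kg → 0.0013 × 7000 / 9.8 = 0.93 mm
Layer 400–300 hPa: Δp = 100 hPa = 10000 Pa, q̄ = 0.0012 kg/kg → 0.0012 × 10000 / 9.8 = 1.22 mm
PW = 15.31 + 19.90 + 11.70 + 0.93 + 1.22 = 49.06 ≈ 49.1 mm.
Rainfall = ε × PW = 0.42 × 49.1 = 20.6 mm.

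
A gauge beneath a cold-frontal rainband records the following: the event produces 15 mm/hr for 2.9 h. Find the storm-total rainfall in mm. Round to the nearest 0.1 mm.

total ≈ 43.5 mm

Total = Σ Rᵢ Δtᵢ = 15 × 2.9
      = 43.5 = 43.5 mm.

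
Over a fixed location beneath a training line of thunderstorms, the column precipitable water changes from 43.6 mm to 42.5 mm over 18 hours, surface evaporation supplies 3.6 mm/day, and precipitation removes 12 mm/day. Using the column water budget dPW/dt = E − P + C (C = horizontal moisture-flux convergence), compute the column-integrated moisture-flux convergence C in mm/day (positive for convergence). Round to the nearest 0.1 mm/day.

C ≈ 6.9 mm/day

dPW/dt = (42.5 − 43.6) mm / (18/24 day) = -1.467 mm/day.
C = dPW/dt − E + P = (-1.467) − 3.6 + 12 = 6.9 mm/day.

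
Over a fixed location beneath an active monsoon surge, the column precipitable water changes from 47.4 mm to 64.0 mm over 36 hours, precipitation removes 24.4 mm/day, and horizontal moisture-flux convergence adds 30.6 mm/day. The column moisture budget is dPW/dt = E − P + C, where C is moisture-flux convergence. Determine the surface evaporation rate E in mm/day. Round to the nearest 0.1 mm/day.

dPW/dt = (64.0 − 47.4) mm / (36/24 day) = +11.067 mm/day.
E = dPW/dt + P − C = (+11.067) + 24.4 − (30.6) = 4.9 mm/day.

E ≈ 4.9 mm/day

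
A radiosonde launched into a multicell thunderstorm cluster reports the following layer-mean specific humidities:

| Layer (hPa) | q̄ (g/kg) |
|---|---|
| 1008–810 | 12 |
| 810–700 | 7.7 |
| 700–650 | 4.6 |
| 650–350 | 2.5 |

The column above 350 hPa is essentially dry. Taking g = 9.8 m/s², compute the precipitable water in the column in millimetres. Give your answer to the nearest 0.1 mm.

Precipitable water is the column-integrated vapour mass per unit area: PW = (1/g) Σ q̄ Δp, with q in kg/kg and Δp in Pa (1 kg/m² of water = 1 mm).
Layer 1008–810 hPa: Δp = 198 hPa = 19800 Pa, q̄ = 0.012 kg/kg → 0.012 × 19800 / 9.8 = 24.24 mm
Layer 810–700 hPa: Δp = 110 hPa = 11000 Pa, q̄ = 0.0077 kg/kg → 0.0077 × 11000 / 9.8 = 8.64 mm
Layer 700–650 hPa: Δp = 50 hPa = 5000 Pa, q̄ = 0.0046 kg/kg → 0.0046 × 5000 / 9.8 = 2.35 mm
Layer 650–350 hPa: Δp = 300 hPa = 30000 Pa, q̄ = 0.0025 kg/kg → 0.0025 × 30000 / 9.8 = 7.65 mm
PW = 24.24 + 8.64 + 2.35 + 7.65 = 42.88 ≈ 42.9 mm.

PW ≈ 42.9 mm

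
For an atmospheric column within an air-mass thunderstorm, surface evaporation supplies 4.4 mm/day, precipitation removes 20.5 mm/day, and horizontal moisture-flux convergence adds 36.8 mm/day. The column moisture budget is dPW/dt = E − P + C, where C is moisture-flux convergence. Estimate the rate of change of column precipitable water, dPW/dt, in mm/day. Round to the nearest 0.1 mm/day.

dPW/dt ≈ 20.7 mm/day

dPW/dt = E − P + C = 4.4 − 20.5 + (36.8) = 20.7 mm/day.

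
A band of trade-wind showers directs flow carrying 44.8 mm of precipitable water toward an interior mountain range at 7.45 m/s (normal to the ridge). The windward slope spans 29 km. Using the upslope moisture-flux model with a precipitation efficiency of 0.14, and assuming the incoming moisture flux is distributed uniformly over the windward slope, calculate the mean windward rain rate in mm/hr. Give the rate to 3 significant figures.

R ≈ 5.80 mm/hr

Incoming column moisture flux per unit ridge length: F = V × PW = 7.45 × 44.8 = 333.76 mm·m/s.
Spread over the 29 km slope with efficiency ε = 0.14: R = ε·F/W = 0.14 × 333.76 / 29000 m = 1.611e-03 mm/s.
R = 1.611e-03 × 3600 = 5.80 mm/hr.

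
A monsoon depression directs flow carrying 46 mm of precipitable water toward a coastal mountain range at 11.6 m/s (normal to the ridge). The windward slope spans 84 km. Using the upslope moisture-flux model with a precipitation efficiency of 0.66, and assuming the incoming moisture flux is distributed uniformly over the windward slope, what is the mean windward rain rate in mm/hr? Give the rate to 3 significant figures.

Incoming column moisture flux per unit ridge length: F = V × PW = 11.6 × 46 = 533.6 mm·m/s.
Spread over the 84 km slope with efficiency ε = 0.66: R = ε·F/W = 0.66 × 533.6 / 84000 m = 4.193e-03 mm/s.
R = 4.193e-03 × 3600 = 15.1 mm/hr.

R ≈ 15.1 mm/hr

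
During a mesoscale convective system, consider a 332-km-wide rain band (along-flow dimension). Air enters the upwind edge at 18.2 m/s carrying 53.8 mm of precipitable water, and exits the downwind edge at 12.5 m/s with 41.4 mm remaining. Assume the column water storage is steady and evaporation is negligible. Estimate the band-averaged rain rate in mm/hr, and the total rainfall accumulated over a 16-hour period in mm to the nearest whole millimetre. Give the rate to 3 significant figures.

R ≈ 5.01 mm/hr; total ≈ 80 mm

Column moisture flux per unit crosswind length is F = V × PW.
Inflow: F_in = 18.2 × 53.8 = 979.16 mm·m/s
Outflow: F_out = 12.5 × 41.4 = 517.5 mm·m/s
Steady-state rate R = (F_in − F_out)/L = (979.16 − 517.5) / 332000 m = 1.391e-03 mm/s.
R = 1.391e-03 × 3600 = 5.01 mm/hr.
Over 16 h: total = 5.01 × 16 = 80.16 ≈ 80 mm.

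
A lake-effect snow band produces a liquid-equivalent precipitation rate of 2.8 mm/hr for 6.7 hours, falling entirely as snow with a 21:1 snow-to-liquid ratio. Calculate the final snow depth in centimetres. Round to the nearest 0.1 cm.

Liquid-equivalent depth = 2.8 × 6.7 = 18.76 mm.
Snow depth = 18.76 mm × 21 = 393.96 mm = 39.4 cm.

snow depth ≈ 39.4 cm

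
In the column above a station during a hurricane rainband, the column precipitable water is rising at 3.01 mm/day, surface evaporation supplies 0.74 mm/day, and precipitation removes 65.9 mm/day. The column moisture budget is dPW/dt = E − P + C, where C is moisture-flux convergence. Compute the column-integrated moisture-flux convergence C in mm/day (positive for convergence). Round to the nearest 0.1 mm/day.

C ≈ 68.2 mm/day

dPW/dt = +3.01 mm/day.
C = dPW/dt − E + P = (+3.01) − 0.74 + 65.9 = 68.2 mm/day.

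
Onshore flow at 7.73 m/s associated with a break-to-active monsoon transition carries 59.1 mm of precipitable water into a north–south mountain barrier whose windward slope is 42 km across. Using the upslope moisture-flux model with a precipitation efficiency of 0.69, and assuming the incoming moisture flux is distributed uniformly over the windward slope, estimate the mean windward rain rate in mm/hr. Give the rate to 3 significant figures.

R ≈ 27.0 mm/hr

Incoming column moisture flux per unit ridge length: F = V × PW = 7.73 × 59.1 = 456.843 mm·m/s.
Spread over the 42 km slope with efficiency ε = 0.69: R = ε·F/W = 0.69 × 456.843 / 42000 m = 7.505e-03 mm/s.
R = 7.505e-03 × 3600 = 27.0 mm/hr.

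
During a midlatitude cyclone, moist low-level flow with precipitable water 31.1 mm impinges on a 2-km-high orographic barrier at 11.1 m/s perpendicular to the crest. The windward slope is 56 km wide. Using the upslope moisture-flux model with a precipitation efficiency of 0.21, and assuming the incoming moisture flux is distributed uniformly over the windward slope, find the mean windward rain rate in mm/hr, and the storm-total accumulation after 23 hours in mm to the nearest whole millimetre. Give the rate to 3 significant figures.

Incoming column moisture flux per unit ridge length: F = V × PW = 11.1 × 31.1 = 345.21 mm·m/s.
Spread over the 56 km slope with efficiency ε = 0.21: R = ε·F/W = 0.21 × 345.21 / 56000 m = 1.295e-03 mm/s.
R = 1.295e-03 × 3600 = 4.66 mm/hr.
Over 23 h: total = 4.66 × 23 = 107.18 ≈ 107 mm.

R ≈ 4.66 mm/hr; total ≈ 107 mm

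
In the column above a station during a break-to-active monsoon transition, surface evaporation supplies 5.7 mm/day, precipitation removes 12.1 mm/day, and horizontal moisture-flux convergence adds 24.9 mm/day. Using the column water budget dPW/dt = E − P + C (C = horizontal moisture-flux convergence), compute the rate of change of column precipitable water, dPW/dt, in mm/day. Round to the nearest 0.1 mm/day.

dPW/dt = E − P + C = 5.7 − 12.1 + (24.9) = 18.5 mm/day.

dPW/dt ≈ 18.5 mm/day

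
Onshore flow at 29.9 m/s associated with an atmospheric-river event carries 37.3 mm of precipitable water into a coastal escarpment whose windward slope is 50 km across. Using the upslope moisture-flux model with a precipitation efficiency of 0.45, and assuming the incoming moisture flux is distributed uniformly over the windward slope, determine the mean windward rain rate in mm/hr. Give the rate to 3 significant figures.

R ≈ 36.1 mm/hr

Incoming column moisture flux per unit ridge length: F = V × PW = 29.9 × 37.3 = 1115.27 mm·m/s.
Spread over the 50 km slope with efficiency ε = 0.45: R = ε·F/W = 0.45 × 1115.27 / 50000 m = 1.004e-02 mm/s.
R = 1.004e-02 × 3600 = 36.1 mm/hr.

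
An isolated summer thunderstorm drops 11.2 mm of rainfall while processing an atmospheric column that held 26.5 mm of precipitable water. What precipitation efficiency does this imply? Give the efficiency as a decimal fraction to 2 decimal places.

ε ≈ 0.42

ε = rainfall / PW = 11.2 / 26.5 = 0.42.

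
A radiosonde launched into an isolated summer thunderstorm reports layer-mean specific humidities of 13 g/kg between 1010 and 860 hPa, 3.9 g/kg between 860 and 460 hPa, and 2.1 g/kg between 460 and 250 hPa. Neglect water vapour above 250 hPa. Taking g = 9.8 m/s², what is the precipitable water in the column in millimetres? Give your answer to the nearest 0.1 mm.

Precipitable water is the column-integrated vapour mass per unit area: PW = (1/g) Σ q̄ Δp, with q in kg/kg and Δp in Pa (1 kg/m² of water = 1 mm).
Layer 1010–860 hPa: Δp = 150 hPa = 15000 Pa, q̄ = 0.013 kg/kg → 0.013 × 15000 / 9.8 = 19.90 mm
Layer 860–460 hPa: Δp = 400 hPa = 40000 Pa, q̄ = 0.0039 kg/kg → 0.0039 × 40000 / 9.8 = 15.92 mm
Layer 460–250 hPa: Δp = 210 hPa = 21000 Pa, q̄ = 0.0021 kg/kg → 0.0021 × 21000 / 9.8 = 4.50 mm
PW = 19.90 + 15.92 + 4.50 = 40.32 ≈ 40.3 mm.

PW ≈ 40.3 mm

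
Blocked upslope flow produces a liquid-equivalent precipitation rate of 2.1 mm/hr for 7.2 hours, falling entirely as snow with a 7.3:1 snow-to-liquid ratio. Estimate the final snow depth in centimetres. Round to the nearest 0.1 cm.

snow depth ≈ 11.0 cm

Liquid-equivalent depth = 2.1 × 7.2 = 15.12 mm.
Snow depth = 15.12 mm × 7.3 = 110.376 mm = 11.0 cm.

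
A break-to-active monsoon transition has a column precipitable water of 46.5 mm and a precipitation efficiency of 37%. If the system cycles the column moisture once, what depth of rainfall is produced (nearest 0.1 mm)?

Rainfall = ε × PW = 0.37 × 46.5 = 17.2 mm.

rainfall ≈ 17.2 mm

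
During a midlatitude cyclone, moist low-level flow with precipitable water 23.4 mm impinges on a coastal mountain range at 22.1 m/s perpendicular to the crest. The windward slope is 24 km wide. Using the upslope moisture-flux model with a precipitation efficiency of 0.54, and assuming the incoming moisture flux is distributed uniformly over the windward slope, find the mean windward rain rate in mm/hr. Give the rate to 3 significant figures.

R ≈ 41.9 mm/hr

Incoming column moisture flux per unit ridge length: F = V × PW = 22.1 × 23.4 = 517.14 mm·m/s.
Spread over the 24 km slope with efficiency ε = 0.54: R = ε·F/W = 0.54 × 517.14 / 24000 m = 1.164e-02 mm/s.
R = 1.164e-02 × 3600 = 41.9 mm/hr.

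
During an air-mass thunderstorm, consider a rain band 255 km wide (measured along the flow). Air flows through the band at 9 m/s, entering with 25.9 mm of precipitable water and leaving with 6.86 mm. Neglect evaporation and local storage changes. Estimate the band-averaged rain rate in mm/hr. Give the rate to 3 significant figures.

R ≈ 2.42 mm/hr

Column moisture flux per unit crosswind length is F = V × PW.
Inflow: F_in = 9 × 25.9 = 233.1 mm·m/s
Outflow: F_out = 9 × 6.86 = 61.74 mm·m/s
Steady-state rate R = (F_in − F_out)/L = (233.1 − 61.74) / 255000 m = 6.720e-04 mm/s.
R = 6.720e-04 × 3600 = 2.42 mm/hr.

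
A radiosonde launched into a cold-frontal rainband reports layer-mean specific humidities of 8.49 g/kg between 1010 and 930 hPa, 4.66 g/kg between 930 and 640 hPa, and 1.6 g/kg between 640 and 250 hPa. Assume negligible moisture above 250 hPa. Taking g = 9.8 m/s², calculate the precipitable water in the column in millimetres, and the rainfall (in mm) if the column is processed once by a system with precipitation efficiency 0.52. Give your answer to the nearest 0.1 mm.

Precipitable water is the column-integrated vapour mass per unit area: PW = (1/g) Σ q̄ Δp, with q in kg/kg and Δp in Pa (1 kg/m² of water = 1 mm).
Layer 1010–930 hPa: Δp = 80 hPa = 8000 Pa, q̄ = 0.00849 kg/kg → 0.00849 × 8000 / 9.8 = 6.93 mm
Layer 930–640 hPa: Δp = 290 hPa = 29000 Pa, q̄ = 0.00466 kg/kg → 0.00466 × 29000 / 9.8 = 13.79 mm
Layer 640–250 hPa: Δp = 390 hPa = 39000 Pa, q̄ = 0.0016 kg/kg → 0.0016 × 39000 / 9.8 = 6.37 mm
PW = 6.93 + 13.79 + 6.37 = 27.09 ≈ 27.1 mm.
Rainfall = ε × PW = 0.52 × 27.1 = 14.1 mm.

PW ≈ 27.1 mm; rainfall ≈ 14.1 mm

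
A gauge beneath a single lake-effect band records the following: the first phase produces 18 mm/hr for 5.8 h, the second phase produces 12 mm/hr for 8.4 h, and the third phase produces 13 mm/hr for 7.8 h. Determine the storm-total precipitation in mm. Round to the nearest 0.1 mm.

Total = Σ Rᵢ Δtᵢ = 18 × 5.8 + 12 × 8.4 + 13 × 7.8
      = 104.4 + 100.8 + 101.4 = 306.6 mm.

total ≈ 306.6 mm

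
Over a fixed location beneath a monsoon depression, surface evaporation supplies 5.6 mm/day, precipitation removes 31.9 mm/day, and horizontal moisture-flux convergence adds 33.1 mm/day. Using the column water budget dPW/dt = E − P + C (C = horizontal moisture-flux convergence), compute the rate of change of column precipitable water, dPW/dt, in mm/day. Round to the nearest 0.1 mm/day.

dPW/dt ≈ 6.8 mm/day

dPW/dt = E − P + C = 5.6 − 31.9 + (33.1) = 6.8 mm/day.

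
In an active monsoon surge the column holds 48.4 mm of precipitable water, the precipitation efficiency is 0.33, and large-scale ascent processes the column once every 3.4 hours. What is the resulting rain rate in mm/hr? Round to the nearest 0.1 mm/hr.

R ≈ 4.7 mm/hr

Each overturning extracts ε × PW = 0.33 × 48.4 = 15.972 mm.
Rate = ε·PW / τ = 15.972 / 3.4 h = 4.7 mm/hr.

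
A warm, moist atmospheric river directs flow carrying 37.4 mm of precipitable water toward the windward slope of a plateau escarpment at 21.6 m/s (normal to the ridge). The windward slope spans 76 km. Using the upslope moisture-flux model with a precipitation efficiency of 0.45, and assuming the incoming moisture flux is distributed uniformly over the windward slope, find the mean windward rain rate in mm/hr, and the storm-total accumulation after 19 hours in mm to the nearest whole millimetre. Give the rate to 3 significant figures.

Incoming column moisture flux per unit ridge length: F = V × PW = 21.6 × 37.4 = 807.84 mm·m/s.
Spread over the 76 km slope with efficiency ε = 0.45: R = ε·F/W = 0.45 × 807.84 / 76000 m = 4.783e-03 mm/s.
R = 4.783e-03 × 3600 = 17.2 mm/hr.
Over 19 h: total = 17.2 × 19 = 326.8 ≈ 327 mm.

R ≈ 17.2 mm/hr; total ≈ 327 mm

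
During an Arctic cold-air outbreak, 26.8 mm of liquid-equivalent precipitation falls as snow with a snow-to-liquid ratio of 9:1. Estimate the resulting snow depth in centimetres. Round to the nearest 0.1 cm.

Snow depth = liquid × ratio = 26.8 mm × 9 = 241.2 mm = 24.1 cm.

snow depth ≈ 24.1 cm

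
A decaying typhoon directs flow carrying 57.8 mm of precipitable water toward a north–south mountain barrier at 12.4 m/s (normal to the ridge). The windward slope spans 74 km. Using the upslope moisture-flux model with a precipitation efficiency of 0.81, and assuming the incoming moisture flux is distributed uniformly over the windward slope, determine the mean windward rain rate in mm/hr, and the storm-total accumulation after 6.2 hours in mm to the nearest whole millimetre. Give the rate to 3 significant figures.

Incoming column moisture flux per unit ridge length: F = V × PW = 12.4 × 57.8 = 716.72 mm·m/s.
Spread over the 74 km slope with efficiency ε = 0.81: R = ε·F/W = 0.81 × 716.72 / 74000 m = 7.845e-03 mm/s.
R = 7.845e-03 × 3600 = 28.2 mm/hr.
Over 6.2 h: total = 28.2 × 6.2 = 174.84 ≈ 175 mm.

R ≈ 28.2 mm/hr; total ≈ 175 mm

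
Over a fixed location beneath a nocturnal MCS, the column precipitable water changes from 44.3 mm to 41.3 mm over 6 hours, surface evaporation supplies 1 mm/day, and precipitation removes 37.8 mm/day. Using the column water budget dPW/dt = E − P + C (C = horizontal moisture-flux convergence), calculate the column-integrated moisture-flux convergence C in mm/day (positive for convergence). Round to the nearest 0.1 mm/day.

dPW/dt = (41.3 − 44.3) mm / (6/24 day) = -12.000 mm/day.
C = dPW/dt − E + P = (-12.000) − 1 + 37.8 = 24.8 mm/day.

C ≈ 24.8 mm/day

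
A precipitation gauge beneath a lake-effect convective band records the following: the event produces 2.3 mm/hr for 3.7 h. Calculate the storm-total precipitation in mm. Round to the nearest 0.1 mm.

total ≈ 8.5 mm

Total = Σ Rᵢ Δtᵢ = 2.3 × 3.7
      = 8.51 = 8.5 mm.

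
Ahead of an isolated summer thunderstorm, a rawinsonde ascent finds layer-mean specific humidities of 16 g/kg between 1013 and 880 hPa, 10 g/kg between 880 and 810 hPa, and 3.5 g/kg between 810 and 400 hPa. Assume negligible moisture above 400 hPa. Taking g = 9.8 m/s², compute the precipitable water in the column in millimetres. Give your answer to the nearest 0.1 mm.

PW ≈ 43.5 mm

Precipitable water is the column-integrated vapour mass per unit area: PW = (1/g) Σ q̄ Δp, with q in kg/kg and Δp in Pa (1 kg/m² of water = 1 mm).
Layer 1013–880 hPa: Δp = 133 hPa = 13300 Pa, q̄ = 0.016 kg/kg → 0.016 × 13300 / 9.8 = 21.71 mm
Layer 880–810 hPa: Δp = 70 hPa = 7000 Pa, q̄ = 0.01 kg/kg → 0.01 × 7000 / 9.8 = 7.14 mm
Layer 810–400 hPa: Δp = 410 hPa = 41000 Pa, q̄ = 0.0035 kg/kg → 0.0035 × 41000 / 9.8 = 14.64 mm
PW = 21.71 + 7.14 + 14.64 = 43.49 ≈ 43.5 mm.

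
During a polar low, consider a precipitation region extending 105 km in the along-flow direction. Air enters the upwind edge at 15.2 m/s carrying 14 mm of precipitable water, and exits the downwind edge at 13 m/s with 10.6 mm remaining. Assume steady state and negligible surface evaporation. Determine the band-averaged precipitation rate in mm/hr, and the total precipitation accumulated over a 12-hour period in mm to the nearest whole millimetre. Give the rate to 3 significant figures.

R ≈ 2.57 mm/hr; total ≈ 31 mm

Column moisture flux per unit crosswind length is F = V × PW.
Inflow: F_in = 15.2 × 14 = 212.8 mm·m/s
Outflow: F_out = 13 × 10.6 = 137.8 mm·m/s
Steady-state rate R = (F_in − F_out)/L = (212.8 − 137.8) / 105000 m = 7.143e-04 mm/s.
R = 7.143e-04 × 3600 = 2.57 mm/hr.
Over 12 h: total = 2.57 × 12 = 30.84 ≈ 31 mm.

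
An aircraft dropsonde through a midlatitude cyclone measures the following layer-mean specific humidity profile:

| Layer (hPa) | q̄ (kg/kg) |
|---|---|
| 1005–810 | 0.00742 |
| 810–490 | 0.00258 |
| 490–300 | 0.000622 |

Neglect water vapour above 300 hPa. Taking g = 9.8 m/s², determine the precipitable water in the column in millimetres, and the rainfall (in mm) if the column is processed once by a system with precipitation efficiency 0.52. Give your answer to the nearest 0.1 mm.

PW ≈ 24.4 mm; rainfall ≈ 12.7 mm

Precipitable water is the column-integrated vapour mass per unit area: PW = (1/g) Σ q̄ Δp, with q in kg/kg and Δp in Pa (1 kg/m² of water = 1 mm).
Layer 1005–810 hPa: Δp = 195 hPa = 19500 Pa, q̄ = 0.00742 kg/kg → 0.00742 × 19500 / 9.8 = 14.76 mm
Layer 810–490 hPa: Δp = 320 hPa = 32000 Pa, q̄ = 0.00258 kg/kg → 0.00258 × 32000 / 9.8 = 8.42 mm
Layer 490–300 hPa: Δp = 190 hPa = 19000 Pa, q̄ = 0.000622 kg/kg → 0.000622 × 19000 / 9.8 = 1.21 mm
PW = 14.76 + 8.42 + 1.21 = 24.39 ≈ 24.4 mm.
Rainfall = ε × PW = 0.52 × 24.4 = 12.7 mm.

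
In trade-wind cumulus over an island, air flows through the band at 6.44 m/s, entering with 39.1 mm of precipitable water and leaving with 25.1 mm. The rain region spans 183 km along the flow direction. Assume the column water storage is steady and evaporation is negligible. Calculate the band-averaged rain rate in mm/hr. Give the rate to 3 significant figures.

Column moisture flux per unit crosswind length is F = V × PW.
Inflow: F_in = 6.44 × 39.1 = 251.804 mm·m/s
Outflow: F_out = 6.44 × 25.1 = 161.644 mm·m/s
Steady-state rate R = (F_in − F_out)/L = (251.804 − 161.644) / 183000 m = 4.927e-04 mm/s.
R = 4.927e-04 × 3600 = 1.77 mm/hr.

R ≈ 1.77 mm/hr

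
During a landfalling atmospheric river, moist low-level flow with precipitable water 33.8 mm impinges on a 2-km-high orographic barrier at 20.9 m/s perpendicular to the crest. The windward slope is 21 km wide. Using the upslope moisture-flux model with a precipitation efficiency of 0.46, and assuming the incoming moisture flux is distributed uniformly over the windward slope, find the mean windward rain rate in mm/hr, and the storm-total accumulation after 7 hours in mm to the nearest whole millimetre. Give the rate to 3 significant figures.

R ≈ 55.7 mm/hr; total ≈ 390 mm

Incoming column moisture flux per unit ridge length: F = V × PW = 20.9 × 33.8 = 706.42 mm·m/s.
Spread over the 21 km slope with efficiency ε = 0.46: R = ε·F/W = 0.46 × 706.42 / 21000 m = 1.547e-02 mm/s.
R = 1.547e-02 × 3600 = 55.7 mm/hr.
Over 7 h: total = 55.7 × 7 = 389.9 ≈ 390 mm.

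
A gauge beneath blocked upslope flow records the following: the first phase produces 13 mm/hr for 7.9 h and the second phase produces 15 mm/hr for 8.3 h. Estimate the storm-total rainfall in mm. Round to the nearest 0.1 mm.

Total = Σ Rᵢ Δtᵢ = 13 × 7.9 + 15 × 8.3
      = 102.7 + 124.5 = 227.2 mm.

total ≈ 227.2 mm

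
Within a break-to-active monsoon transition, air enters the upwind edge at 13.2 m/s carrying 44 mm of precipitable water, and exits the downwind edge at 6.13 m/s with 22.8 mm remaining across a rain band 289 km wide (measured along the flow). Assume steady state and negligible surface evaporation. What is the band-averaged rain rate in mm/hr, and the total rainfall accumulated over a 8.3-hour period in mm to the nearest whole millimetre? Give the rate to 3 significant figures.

Column moisture flux per unit crosswind length is F = V × PW.
Inflow: F_in = 13.2 × 44 = 580.8 mm·m/s
Outflow: F_out = 6.13 × 22.8 = 139.764 mm·m/s
Steady-state rate R = (F_in − F_out)/L = (580.8 − 139.764) / 289000 m = 1.526e-03 mm/s.
R = 1.526e-03 × 3600 = 5.49 mm/hr.
Over 8.3 h: total = 5.49 × 8.3 = 45.567 ≈ 46 mm.

R ≈ 5.49 mm/hr; total ≈ 46 mm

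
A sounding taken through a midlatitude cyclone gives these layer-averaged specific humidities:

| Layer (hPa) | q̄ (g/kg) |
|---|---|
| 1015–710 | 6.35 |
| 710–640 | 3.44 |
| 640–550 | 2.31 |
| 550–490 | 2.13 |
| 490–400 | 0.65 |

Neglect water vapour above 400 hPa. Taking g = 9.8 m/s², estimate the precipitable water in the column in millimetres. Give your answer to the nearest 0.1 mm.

PW ≈ 26.2 mm

Precipitable water is the column-integrated vapour mass per unit area: PW = (1/g) Σ q̄ Δp, with q in kg/kg and Δp in Pa (1 kg/m² of water = 1 mm).
Layer 1015–710 hPa: Δp = 305 hPa = 30500 Pa, q̄ = 0.00635 kg/kg → 0.00635 × 30500 / 9.8 = 19.76 mm
Layer 710–640 hPa: Δp = 70 hPa = 7000 Pa, q̄ = 0.00344 kg/kg → 0.00344 × 7000 / 9.8 = 2.46 mm
Layer 640–550 hPa: Δp = 90 hPa = 9000 Pa, q̄ = 0.00231 kg/kg → 0.00231 × 9000 / 9.8 = 2.12 mm
Layer 550–490 hPa: Δp = 60 hPa = 6000 Pa, q̄ = 0.00213 kg/kg → 0.00213 × 6000 / 9.8 = 1.30 mm
Layer 490–400 hPa: Δp = 90 hPa = 9000 Pa, q̄ = 0.00065 kg/kg → 0.00065 × 9000 / 9.8 = 0.60 mm
PW = 19.76 + 2.46 + 2.12 + 1.30 + 0.60 = 26.24 ≈ 26.2 mm.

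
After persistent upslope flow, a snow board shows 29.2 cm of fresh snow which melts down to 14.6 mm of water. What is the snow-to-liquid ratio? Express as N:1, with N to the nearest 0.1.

Ratio = snow depth / SWE = 292 mm / 14.6 mm = 20.0, i.e. 20.0:1.

ratio ≈ 20.0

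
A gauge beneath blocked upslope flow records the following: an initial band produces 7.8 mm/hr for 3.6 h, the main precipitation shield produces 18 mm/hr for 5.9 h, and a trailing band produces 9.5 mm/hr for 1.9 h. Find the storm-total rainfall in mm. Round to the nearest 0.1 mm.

total ≈ 152.3 mm

Total = Σ Rᵢ Δtᵢ = 7.8 × 3.6 + 18 × 5.9 + 9.5 × 1.9
      = 28.08 + 106.2 + 18.05 = 152.3 mm.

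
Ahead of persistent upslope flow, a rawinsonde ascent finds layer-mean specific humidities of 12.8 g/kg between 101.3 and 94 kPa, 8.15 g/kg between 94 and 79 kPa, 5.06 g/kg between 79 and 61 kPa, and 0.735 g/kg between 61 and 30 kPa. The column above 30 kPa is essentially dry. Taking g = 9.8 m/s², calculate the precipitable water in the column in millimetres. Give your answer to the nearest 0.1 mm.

Precipitable water is the column-integrated vapour mass per unit area: PW = (1/g) Σ q̄ Δp, with q in kg/kg and Δp in Pa (1 kg/m² of water = 1 mm).
Layer 101.3–94 kPa: Δp = 73 hPa = 7300 Pa, q̄ = 0.0128 kg/kg → 0.0128 × 7300 / 9.8 = 9.53 mm
Layer 94–79 kPa: Δp = 150 hPa = 15000 Pa, q̄ = 0.00815 kg/kg → 0.00815 × 15000 / 9.8 = 12.47 mm
Layer 79–61 kPa: Δp = 180 hPa = 18000 Pa, q̄ = 0.00506 kg/kg → 0.00506 × 18000 / 9.8 = 9.29 mm
Layer 61–30 kPa: Δp = 310 hPa = 31000 Pa, q̄ = 0.000735 kg/kg → 0.000735 × 31000 / 9.8 = 2.32 mm
PW = 9.53 + 12.47 + 9.29 + 2.32 = 33.61 ≈ 33.6 mm.

PW ≈ 33.6 mm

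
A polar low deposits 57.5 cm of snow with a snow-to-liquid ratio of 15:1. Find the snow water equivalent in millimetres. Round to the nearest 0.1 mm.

SWE = snow depth / ratio = 57.5 cm / 15 = 3.833 cm = 38.3 mm.

SWE ≈ 38.3 mm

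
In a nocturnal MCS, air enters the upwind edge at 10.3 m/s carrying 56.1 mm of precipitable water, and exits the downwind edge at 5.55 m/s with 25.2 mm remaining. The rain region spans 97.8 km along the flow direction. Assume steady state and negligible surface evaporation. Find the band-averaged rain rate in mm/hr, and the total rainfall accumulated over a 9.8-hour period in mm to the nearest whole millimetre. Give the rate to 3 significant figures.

Column moisture flux per unit crosswind length is F = V × PW.
Inflow: F_in = 10.3 × 56.1 = 577.83 mm·m/s
Outflow: F_out = 5.55 × 25.2 = 139.86 mm·m/s
Steady-state rate R = (F_in − F_out)/L = (577.83 − 139.86) / 97800 m = 4.478e-03 mm/s.
R = 4.478e-03 × 3600 = 16.1 mm/hr.
Over 9.8 h: total = 16.1 × 9.8 = 157.78 ≈ 158 mm.

R ≈ 16.1 mm/hr; total ≈ 158 mm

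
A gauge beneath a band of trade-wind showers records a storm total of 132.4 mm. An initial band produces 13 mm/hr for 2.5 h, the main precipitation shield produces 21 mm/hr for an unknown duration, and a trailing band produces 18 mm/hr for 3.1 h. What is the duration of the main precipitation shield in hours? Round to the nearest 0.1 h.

Known phases: 13 × 2.5 + 18 × 3.1 = 32.5 + 55.8 = 88.3 mm.
Remaining depth = 132.4 − 88.3 = 44.1 mm.
Duration = 44.1 / 21 = 2.1 h.

duration ≈ 2.1 h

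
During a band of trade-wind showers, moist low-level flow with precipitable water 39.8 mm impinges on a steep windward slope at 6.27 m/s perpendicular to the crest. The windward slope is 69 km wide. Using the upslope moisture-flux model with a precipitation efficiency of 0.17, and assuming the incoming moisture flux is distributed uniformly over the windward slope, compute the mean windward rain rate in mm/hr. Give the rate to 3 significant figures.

Incoming column moisture flux per unit ridge length: F = V × PW = 6.27 × 39.8 = 249.546 mm·m/s.
Spread over the 69 km slope with efficiency ε = 0.17: R = ε·F/W = 0.17 × 249.546 / 69000 m = 6.148e-04 mm/s.
R = 6.148e-04 × 3600 = 2.21 mm/hr.

R ≈ 2.21 mm/hr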